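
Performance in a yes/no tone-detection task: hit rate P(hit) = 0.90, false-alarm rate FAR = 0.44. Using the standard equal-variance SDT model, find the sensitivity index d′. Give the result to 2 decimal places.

Φ⁻¹(H) = Φ⁻¹(0.90) = 1.282
Φ⁻¹(FA) = Φ⁻¹(0.44) = -0.151
d' = z(H) − z(FA) = 1.282 − (-0.151) = 1.433

d′ = 1.43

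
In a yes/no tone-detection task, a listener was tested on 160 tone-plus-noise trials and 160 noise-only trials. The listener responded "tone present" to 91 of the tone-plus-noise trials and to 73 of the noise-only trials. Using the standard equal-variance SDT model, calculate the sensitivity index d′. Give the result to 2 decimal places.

d′ = 0.28

H = 91/160 = 0.5687
FA = 73/160 = 0.4562
z(H) = z(0.5687) = 0.1731
z(FA) = z(0.4562) = -0.1100
d' = z(H) − z(FA) = 0.1731 − (-0.1100) = 0.2831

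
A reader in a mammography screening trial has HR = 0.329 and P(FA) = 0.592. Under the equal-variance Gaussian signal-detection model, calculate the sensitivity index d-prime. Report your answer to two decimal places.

Φ⁻¹(0.329) = -0.4427, Φ⁻¹(0.592) = 0.2327
d' = z(H) − z(FA) = -0.4427 − 0.2327 = -0.6754

d-prime = -0.68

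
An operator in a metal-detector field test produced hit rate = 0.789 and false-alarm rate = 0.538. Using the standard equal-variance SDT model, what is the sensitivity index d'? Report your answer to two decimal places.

d' = 0.71

Φ⁻¹(H) = 0.8030
Φ⁻¹(FA) = 0.0954
d' = z(H) − z(FA) = 0.8030 − 0.0954 = 0.7076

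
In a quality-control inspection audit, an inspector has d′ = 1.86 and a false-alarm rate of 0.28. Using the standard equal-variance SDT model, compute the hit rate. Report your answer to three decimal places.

hit rate = 0.899

z(false-alarm rate) = z(0.28) = -0.5828
z(H) = z(FA) + d' = -0.5828 + 1.86 = 1.2772
hit rate = Φ(1.2772) = 0.8992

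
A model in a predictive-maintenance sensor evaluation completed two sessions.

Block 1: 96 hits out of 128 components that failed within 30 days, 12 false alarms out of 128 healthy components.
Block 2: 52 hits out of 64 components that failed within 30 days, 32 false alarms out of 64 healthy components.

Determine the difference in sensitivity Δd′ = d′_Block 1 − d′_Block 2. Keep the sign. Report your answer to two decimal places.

Δd′ = 1.11

Block 1: z(0.7500) = 0.674, z(0.0938) = -1.318, d' = 1.992
Block 2: z(0.8125) = 0.887, z(0.5000) = 0.000, d' = 0.887
Δd' = d'_Block 1 − d'_Block 2 = 1.992 − 0.887 = 1.105
Block 1 has the higher sensitivity.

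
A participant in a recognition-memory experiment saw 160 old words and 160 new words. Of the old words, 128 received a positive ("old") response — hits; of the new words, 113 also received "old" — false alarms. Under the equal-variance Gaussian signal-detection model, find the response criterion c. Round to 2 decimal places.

H = 128/160 = 0.8000
FA = 113/160 = 0.7063
z(H) = z(0.8000) = 0.8416
z(FA) = z(0.7063) = 0.5426
c = −½·[z(H) + z(FA)] = −0.5 × (0.8416 + 0.5426) = -0.6921
c < 0: the participant has a liberal response bias.

c = -0.69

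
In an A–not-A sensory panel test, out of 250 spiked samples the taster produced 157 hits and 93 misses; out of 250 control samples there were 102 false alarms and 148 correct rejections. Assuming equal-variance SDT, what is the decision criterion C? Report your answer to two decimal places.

H = 157/250 = 0.6280
FA = 102/250 = 0.4080
Φ⁻¹(H) = Φ⁻¹(0.6280) = 0.3266
Φ⁻¹(FA) = Φ⁻¹(0.4080) = -0.2327
c = −½·[z(H) + z(FA)] = −0.5 × (0.3266 + (-0.2327)) = -0.04695

C = -0.05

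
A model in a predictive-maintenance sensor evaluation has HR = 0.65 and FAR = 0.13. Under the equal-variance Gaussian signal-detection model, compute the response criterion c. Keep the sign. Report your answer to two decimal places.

c = 0.37

Φ⁻¹(H) = 0.3853
Φ⁻¹(FA) = -1.1264
c = −½·[z(H) + z(FA)] = −0.5 × (0.3853 + (-1.1264)) = 0.37055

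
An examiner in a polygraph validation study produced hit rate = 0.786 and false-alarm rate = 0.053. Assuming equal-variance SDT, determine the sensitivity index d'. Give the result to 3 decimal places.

d' = 2.409

Φ⁻¹(H) = Φ⁻¹(0.786) = 0.7926
Φ⁻¹(FA) = Φ⁻¹(0.053) = -1.6164
d' = z(H) − z(FA) = 0.7926 − (-1.6164) = 2.4090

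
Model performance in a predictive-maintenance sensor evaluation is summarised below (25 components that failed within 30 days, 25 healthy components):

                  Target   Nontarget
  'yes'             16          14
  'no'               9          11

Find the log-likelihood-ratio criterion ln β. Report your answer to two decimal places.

ln β = -0.05

H = 16/25 = 0.6400
FA = 14/25 = 0.5600
z(H) = 0.358
z(FA) = 0.151
ln β = −½·[z(H)² − z(FA)²] = −0.5 × (0.128 − 0.023) = -0.0525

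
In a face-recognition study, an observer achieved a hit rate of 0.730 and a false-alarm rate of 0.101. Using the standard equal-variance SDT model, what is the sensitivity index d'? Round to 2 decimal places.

d' = 1.89

Φ⁻¹(H) = Φ⁻¹(0.730) = 0.6128
Φ⁻¹(FA) = Φ⁻¹(0.101) = -1.2759
d' = z(H) − z(FA) = 0.6128 − (-1.2759) = 1.8887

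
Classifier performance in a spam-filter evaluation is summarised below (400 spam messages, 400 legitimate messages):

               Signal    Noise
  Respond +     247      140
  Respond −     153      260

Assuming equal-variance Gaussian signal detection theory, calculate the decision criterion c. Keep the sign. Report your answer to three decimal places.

c = 0.043

H = 247/400 = 0.6175
FA = 140/400 = 0.3500
Φ⁻¹(H) = Φ⁻¹(0.6175) = 0.2989
Φ⁻¹(FA) = Φ⁻¹(0.3500) = -0.3853
c = −½·[z(H) + z(FA)] = −0.5 × (0.2989 + (-0.3853)) = 0.0432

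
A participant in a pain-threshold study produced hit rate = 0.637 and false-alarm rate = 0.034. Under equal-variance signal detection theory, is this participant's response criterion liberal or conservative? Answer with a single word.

conservative

z(H) = 0.350, z(FA) = -1.825
c = −½·(z(H) + z(FA)) = 0.7375
c > 0 → conservative criterion (biased toward responding “no”).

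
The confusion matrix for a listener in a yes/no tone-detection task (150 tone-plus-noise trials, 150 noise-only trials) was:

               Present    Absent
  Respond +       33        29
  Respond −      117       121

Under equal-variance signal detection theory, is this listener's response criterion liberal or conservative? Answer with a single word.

z(H) = -0.772, z(FA) = -0.866
c = −½·(z(H) + z(FA)) = 0.819
c > 0 → conservative criterion (biased toward responding “no”).

conservative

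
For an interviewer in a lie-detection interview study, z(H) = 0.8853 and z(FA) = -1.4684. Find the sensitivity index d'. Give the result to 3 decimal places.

d' = z(H) − z(FA) = 0.8853 − (-1.4684) = 2.3537

d' = 2.354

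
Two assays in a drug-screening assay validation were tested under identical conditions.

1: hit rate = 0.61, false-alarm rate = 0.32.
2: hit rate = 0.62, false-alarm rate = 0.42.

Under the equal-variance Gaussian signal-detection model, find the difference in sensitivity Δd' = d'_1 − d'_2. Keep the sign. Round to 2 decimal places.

Δd' = 0.24

1: z(0.61) = 0.279, z(0.32) = -0.468, d' = 0.747
2: z(0.62) = 0.305, z(0.42) = -0.202, d' = 0.507
Δd' = d'_1 − d'_2 = 0.747 − 0.507 = 0.240
1 has the higher sensitivity.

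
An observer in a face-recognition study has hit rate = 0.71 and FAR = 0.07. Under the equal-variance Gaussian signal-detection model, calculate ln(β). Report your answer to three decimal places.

ln β = 0.936

z(0.71) = 0.5534, z(0.07) = -1.4758
ln β = −½·[z(H)² − z(FA)²] = −0.5 × (0.3063 − 2.1780) = 0.93585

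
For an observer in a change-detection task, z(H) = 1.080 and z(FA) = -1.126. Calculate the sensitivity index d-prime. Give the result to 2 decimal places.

d' = z(H) − z(FA) = 1.080 − (-1.126) = 2.206

d-prime = 2.21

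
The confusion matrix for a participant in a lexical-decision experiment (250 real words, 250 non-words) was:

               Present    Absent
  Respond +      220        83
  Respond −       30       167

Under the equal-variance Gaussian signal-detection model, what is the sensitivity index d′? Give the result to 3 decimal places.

H = 220/250 = 0.8800
FA = 83/250 = 0.3320
Φ⁻¹(H) = Φ⁻¹(0.8800) = 1.1750
Φ⁻¹(FA) = Φ⁻¹(0.3320) = -0.4344
d' = z(H) − z(FA) = 1.1750 − (-0.4344) = 1.6094

d′ = 1.609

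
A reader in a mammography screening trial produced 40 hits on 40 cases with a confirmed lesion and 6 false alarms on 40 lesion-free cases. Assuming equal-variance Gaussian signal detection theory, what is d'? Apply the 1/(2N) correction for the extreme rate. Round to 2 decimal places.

d' = 3.28

The hit rate is 40/40 = 1, so apply the 1/(2N) correction: H → 1 − 1/(2·40) = 0.98750.
z(H) = z(0.98750) = 2.241
z(FA) = z(0.15000) = -1.036
d' = 2.241 − (-1.036) = 3.277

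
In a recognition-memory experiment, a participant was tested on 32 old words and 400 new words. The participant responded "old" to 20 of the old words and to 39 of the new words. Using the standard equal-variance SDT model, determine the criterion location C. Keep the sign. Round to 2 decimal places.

H = 20/32 = 0.6250
FA = 39/400 = 0.0975
z(H) = z(0.6250) = 0.319
z(FA) = z(0.0975) = -1.296
c = −½·[z(H) + z(FA)] = −0.5 × (0.319 + (-1.296)) = 0.4885

C = 0.49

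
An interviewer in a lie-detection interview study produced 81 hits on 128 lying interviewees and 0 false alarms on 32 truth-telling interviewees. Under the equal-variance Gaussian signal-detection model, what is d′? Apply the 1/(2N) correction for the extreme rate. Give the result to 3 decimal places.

The false-alarm rate is 0/32 = 0, so apply the 1/(2N) correction: FA → 1/(2·32) = 0.01562.
z(H) = z(0.63281) = 0.3393
z(FA) = z(0.01562) = -2.1540
d' = 0.3393 − (-2.1540) = 2.4933

d′ = 2.493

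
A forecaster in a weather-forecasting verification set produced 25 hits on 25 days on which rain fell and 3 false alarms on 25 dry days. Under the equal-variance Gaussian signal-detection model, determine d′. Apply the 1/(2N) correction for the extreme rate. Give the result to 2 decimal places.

d′ = 3.23

The hit rate is 25/25 = 1, so apply the 1/(2N) correction: H → 1 − 1/(2·25) = 0.98000.
z(H) = z(0.98000) = 2.054
z(FA) = z(0.12000) = -1.175
d' = 2.054 − (-1.175) = 3.229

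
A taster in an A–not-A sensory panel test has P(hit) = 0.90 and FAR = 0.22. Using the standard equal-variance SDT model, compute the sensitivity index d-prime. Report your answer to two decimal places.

z(0.90) = 1.2816, z(0.22) = -0.7722
d' = z(H) − z(FA) = 1.2816 − (-0.7722) = 2.0538

d-prime = 2.05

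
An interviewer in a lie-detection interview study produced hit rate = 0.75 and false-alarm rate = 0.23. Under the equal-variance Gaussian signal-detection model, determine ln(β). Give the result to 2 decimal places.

ln β = 0.05

z(H) = 0.674
z(FA) = -0.739
ln β = −½·[z(H)² − z(FA)²] = −0.5 × (0.454 − 0.546) = 0.046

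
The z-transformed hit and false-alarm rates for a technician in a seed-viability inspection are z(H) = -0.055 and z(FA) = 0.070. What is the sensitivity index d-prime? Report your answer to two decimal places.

d' = z(H) − z(FA) = -0.055 − 0.070 = -0.125

d-prime = -0.13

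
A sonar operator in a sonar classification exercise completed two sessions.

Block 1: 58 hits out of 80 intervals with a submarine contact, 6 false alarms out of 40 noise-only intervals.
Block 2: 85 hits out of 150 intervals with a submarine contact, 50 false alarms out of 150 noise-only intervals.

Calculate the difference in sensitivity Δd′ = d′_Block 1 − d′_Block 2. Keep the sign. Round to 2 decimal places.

Block 1: z(0.7250) = 0.598, z(0.1500) = -1.036, d' = 1.634
Block 2: z(0.5667) = 0.168, z(0.3333) = -0.431, d' = 0.599
Δd' = d'_Block 1 − d'_Block 2 = 1.634 − 0.599 = 1.035
Block 1 has the higher sensitivity.

Δd′ = 1.04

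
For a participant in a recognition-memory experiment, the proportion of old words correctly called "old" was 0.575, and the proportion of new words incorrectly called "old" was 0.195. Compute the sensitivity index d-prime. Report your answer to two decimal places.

Φ⁻¹(0.575) = 0.1891, Φ⁻¹(0.195) = -0.8596
d' = z(H) − z(FA) = 0.1891 − (-0.8596) = 1.0487

d-prime = 1.05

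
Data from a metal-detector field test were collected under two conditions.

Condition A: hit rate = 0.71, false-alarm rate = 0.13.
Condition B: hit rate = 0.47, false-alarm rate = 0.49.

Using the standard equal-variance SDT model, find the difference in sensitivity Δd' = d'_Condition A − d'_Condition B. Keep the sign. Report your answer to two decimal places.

Δd' = 1.73

Condition A: z(0.71) = 0.553, z(0.13) = -1.126, d' = 1.679
Condition B: z(0.47) = -0.075, z(0.49) = -0.025, d' = -0.050
Δd' = d'_Condition A − d'_Condition B = 1.679 − (-0.050) = 1.729
Condition A has the higher sensitivity.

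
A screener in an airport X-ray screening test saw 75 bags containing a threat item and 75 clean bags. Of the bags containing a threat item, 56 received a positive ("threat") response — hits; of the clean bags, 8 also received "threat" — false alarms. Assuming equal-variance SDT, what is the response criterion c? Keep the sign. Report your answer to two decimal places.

H = 56/75 = 0.7467
FA = 8/75 = 0.1067
Φ⁻¹(0.7467) = 0.6641, Φ⁻¹(0.1067) = -1.2443
c = −½·[z(H) + z(FA)] = −0.5 × (0.6641 + (-1.2443)) = 0.2901
c > 0: the screener has a conservative response bias.

c = 0.29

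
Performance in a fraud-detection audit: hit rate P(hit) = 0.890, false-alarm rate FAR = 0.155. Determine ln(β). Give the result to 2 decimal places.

ln β = -0.24

Φ⁻¹(H) = Φ⁻¹(0.890) = 1.227
Φ⁻¹(FA) = Φ⁻¹(0.155) = -1.015
ln β = −½·[z(H)² − z(FA)²] = −0.5 × (1.506 − 1.030) = -0.238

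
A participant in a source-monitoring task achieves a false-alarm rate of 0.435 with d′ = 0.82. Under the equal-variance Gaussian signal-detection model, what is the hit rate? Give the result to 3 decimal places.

z(false-alarm rate) = z(0.435) = -0.1637
z(H) = z(FA) + d' = -0.1637 + 0.82 = 0.6563
hit rate = Φ(0.6563) = 0.7442

hit rate = 0.744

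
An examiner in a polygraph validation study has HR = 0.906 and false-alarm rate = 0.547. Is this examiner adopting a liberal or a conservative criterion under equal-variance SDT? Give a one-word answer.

liberal

z(H) = 1.317, z(FA) = 0.118
c = −½·(z(H) + z(FA)) = -0.7175
c < 0 → liberal criterion (biased toward responding “yes”).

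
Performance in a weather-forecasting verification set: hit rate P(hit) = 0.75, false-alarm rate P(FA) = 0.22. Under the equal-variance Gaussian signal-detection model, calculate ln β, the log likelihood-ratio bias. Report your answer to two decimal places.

Φ⁻¹(H) = 0.674
Φ⁻¹(FA) = -0.772
ln β = −½·[z(H)² − z(FA)²] = −0.5 × (0.454 − 0.596) = 0.071

ln β = 0.07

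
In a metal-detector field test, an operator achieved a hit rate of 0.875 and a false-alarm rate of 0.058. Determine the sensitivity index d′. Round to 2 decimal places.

d′ = 2.72

z(H) = z(0.875) = 1.1503
z(FA) = z(0.058) = -1.5718
d' = z(H) − z(FA) = 1.1503 − (-1.5718) = 2.7221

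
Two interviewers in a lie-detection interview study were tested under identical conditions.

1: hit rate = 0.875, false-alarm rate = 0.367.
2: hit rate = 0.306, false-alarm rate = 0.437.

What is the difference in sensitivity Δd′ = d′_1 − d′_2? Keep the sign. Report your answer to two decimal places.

Δd′ = 1.84

1: z(0.875) = 1.150, z(0.367) = -0.340, d' = 1.490
2: z(0.306) = -0.507, z(0.437) = -0.159, d' = -0.348
Δd' = d'_1 − d'_2 = 1.490 − (-0.348) = 1.838
1 has the higher sensitivity.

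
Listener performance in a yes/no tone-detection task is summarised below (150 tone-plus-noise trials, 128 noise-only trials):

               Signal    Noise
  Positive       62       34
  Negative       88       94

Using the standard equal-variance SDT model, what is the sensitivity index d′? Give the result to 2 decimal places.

H = 62/150 = 0.4133
FA = 34/128 = 0.2656
Φ⁻¹(H) = -0.219
Φ⁻¹(FA) = -0.626
d' = z(H) − z(FA) = -0.219 − (-0.626) = 0.407

d′ = 0.41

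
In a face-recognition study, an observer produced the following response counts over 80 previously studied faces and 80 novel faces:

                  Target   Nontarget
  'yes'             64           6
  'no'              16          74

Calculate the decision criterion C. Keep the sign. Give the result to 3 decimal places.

C = 0.299

H = 64/80 = 0.8000
FA = 6/80 = 0.0750
Φ⁻¹(H) = 0.8416
Φ⁻¹(FA) = -1.4395
c = −½·[z(H) + z(FA)] = −0.5 × (0.8416 + (-1.4395)) = 0.29895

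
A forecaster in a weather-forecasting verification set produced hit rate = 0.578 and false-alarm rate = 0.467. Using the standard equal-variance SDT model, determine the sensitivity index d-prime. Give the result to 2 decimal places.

z(0.578) = 0.1968, z(0.467) = -0.0828
d' = z(H) − z(FA) = 0.1968 − (-0.0828) = 0.2796

d-prime = 0.28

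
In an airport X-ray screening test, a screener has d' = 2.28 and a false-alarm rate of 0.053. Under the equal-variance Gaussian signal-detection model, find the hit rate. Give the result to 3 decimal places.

z(false-alarm rate) = z(0.053) = -1.6164
z(H) = z(FA) + d' = -1.6164 + 2.28 = 0.6636
hit rate = Φ(0.6636) = 0.7465

hit rate = 0.747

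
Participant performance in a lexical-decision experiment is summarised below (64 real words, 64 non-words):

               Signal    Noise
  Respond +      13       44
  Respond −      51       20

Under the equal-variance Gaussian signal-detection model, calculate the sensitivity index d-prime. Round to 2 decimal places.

H = 13/64 = 0.2031
FA = 44/64 = 0.6875
Φ⁻¹(H) = Φ⁻¹(0.2031) = -0.8306
Φ⁻¹(FA) = Φ⁻¹(0.6875) = 0.4888
d' = z(H) − z(FA) = -0.8306 − 0.4888 = -1.3194

d-prime = -1.32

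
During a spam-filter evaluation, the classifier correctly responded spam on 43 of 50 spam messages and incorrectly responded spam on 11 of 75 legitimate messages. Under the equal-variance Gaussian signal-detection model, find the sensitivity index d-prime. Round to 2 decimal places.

d-prime = 2.13

H = 43/50 = 0.8600
FA = 11/75 = 0.1467
z(0.8600) = 1.080, z(0.1467) = -1.051
d' = z(H) − z(FA) = 1.080 − (-1.051) = 2.131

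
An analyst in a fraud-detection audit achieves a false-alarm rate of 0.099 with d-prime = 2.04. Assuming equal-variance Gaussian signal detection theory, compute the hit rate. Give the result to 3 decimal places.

hit rate = 0.774

z(false-alarm rate) = z(0.099) = -1.2873
z(H) = z(FA) + d' = -1.2873 + 2.04 = 0.7527
hit rate = Φ(0.7527) = 0.7742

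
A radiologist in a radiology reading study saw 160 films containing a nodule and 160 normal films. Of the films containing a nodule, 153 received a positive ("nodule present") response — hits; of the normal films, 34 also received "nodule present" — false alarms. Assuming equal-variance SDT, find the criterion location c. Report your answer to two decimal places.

c = -0.46

H = 153/160 = 0.9563
FA = 34/160 = 0.2125
Φ⁻¹(0.9563) = 1.7093, Φ⁻¹(0.2125) = -0.7978
c = −½·[z(H) + z(FA)] = −0.5 × (1.7093 + (-0.7978)) = -0.45575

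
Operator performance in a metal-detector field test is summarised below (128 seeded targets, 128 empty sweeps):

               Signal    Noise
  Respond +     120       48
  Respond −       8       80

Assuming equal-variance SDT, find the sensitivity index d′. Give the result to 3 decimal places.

H = 120/128 = 0.9375
FA = 48/128 = 0.3750
z(H) = z(0.9375) = 1.5341
z(FA) = z(0.3750) = -0.3186
d' = z(H) − z(FA) = 1.5341 − (-0.3186) = 1.8527

d′ = 1.853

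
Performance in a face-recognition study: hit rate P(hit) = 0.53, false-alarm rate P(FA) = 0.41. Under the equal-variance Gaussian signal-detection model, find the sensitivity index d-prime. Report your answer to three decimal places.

z(H) = z(0.53) = 0.0753
z(FA) = z(0.41) = -0.2275
d' = z(H) − z(FA) = 0.0753 − (-0.2275) = 0.3028

d-prime = 0.303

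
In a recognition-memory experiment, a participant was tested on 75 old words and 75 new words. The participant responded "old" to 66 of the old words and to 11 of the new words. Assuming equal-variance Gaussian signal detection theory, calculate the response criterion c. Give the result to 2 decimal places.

H = 66/75 = 0.8800
FA = 11/75 = 0.1467
Φ⁻¹(H) = Φ⁻¹(0.8800) = 1.175
Φ⁻¹(FA) = Φ⁻¹(0.1467) = -1.051
c = −½·[z(H) + z(FA)] = −0.5 × (1.175 + (-1.051)) = -0.062
c < 0: the participant has a liberal response bias.

c = -0.06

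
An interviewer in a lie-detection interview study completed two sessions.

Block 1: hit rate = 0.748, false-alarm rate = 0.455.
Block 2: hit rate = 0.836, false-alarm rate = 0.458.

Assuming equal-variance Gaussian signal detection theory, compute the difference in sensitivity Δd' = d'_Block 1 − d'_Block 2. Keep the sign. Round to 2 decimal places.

Block 1: z(0.748) = 0.668, z(0.455) = -0.113, d' = 0.781
Block 2: z(0.836) = 0.978, z(0.458) = -0.105, d' = 1.083
Δd' = d'_Block 1 − d'_Block 2 = 0.781 − 1.083 = -0.302
Block 2 has the higher sensitivity.

Δd' = -0.30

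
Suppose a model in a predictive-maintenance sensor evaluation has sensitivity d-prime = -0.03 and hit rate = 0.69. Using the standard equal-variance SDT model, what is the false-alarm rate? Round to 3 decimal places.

z(hit rate) = z(0.69) = 0.4959
z(FA) = z(H) − d' = 0.4959 − (-0.03) = 0.5259
false-alarm rate = Φ(0.5259) = 0.7005

false-alarm rate = 0.701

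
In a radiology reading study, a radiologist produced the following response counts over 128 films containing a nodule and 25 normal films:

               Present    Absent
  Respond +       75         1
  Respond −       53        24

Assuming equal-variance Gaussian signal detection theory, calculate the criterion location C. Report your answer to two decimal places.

H = 75/128 = 0.5859
FA = 1/25 = 0.0400
z(H) = 0.2170
z(FA) = -1.7507
c = −½·[z(H) + z(FA)] = −0.5 × (0.2170 + (-1.7507)) = 0.76685

C = 0.77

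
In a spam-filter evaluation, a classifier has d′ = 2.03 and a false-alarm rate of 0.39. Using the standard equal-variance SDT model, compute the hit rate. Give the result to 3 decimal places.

z(false-alarm rate) = z(0.39) = -0.2793
z(H) = z(FA) + d' = -0.2793 + 2.03 = 1.7507
hit rate = Φ(1.7507) = 0.9600

hit rate = 0.960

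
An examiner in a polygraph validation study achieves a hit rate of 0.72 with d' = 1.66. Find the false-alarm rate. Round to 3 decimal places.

z(hit rate) = z(0.72) = 0.5828
z(FA) = z(H) − d' = 0.5828 − 1.66 = -1.0772
false-alarm rate = Φ(-1.0772) = 0.1407

false-alarm rate = 0.141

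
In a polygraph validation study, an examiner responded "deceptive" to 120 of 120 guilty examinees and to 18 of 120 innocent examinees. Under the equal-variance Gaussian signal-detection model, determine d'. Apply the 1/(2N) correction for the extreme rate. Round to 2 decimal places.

d' = 3.67

The hit rate is 120/120 = 1, so apply the 1/(2N) correction: H → 1 − 1/(2·120) = 0.99583.
z(H) = z(0.99583) = 2.638
z(FA) = z(0.15000) = -1.036
d' = 2.638 − (-1.036) = 3.674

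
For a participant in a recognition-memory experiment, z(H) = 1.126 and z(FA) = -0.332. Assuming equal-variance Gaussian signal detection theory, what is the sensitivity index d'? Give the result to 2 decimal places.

d' = 1.46

d' = z(H) − z(FA) = 1.126 − (-0.332) = 1.458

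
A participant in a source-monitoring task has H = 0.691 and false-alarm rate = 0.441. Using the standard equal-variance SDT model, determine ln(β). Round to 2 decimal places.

z(H) = z(0.691) = 0.499
z(FA) = z(0.441) = -0.148
ln β = −½·[z(H)² − z(FA)²] = −0.5 × (0.249 − 0.022) = -0.1135

ln β = -0.11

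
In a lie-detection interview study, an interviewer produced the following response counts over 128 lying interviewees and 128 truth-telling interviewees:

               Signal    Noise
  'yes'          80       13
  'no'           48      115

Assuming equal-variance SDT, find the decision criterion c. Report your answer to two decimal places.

c = 0.48

H = 80/128 = 0.6250
FA = 13/128 = 0.1016
Φ⁻¹(H) = Φ⁻¹(0.6250) = 0.319
Φ⁻¹(FA) = Φ⁻¹(0.1016) = -1.272
c = −½·[z(H) + z(FA)] = −0.5 × (0.319 + (-1.272)) = 0.4765
c > 0: the interviewer has a conservative response bias.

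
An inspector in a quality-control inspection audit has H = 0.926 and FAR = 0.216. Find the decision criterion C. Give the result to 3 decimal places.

C = -0.330

Φ⁻¹(H) = Φ⁻¹(0.926) = 1.4466
Φ⁻¹(FA) = Φ⁻¹(0.216) = -0.7858
c = −½·[z(H) + z(FA)] = −0.5 × (1.4466 + (-0.7858)) = -0.3304
c < 0: the inspector has a liberal response bias.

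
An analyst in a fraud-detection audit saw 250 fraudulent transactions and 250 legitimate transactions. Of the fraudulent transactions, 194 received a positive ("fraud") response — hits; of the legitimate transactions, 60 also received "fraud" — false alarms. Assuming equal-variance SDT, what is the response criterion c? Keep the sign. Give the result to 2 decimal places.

c = -0.03

H = 194/250 = 0.7760
FA = 60/250 = 0.2400
z(0.7760) = 0.7588, z(0.2400) = -0.7063
c = −½·[z(H) + z(FA)] = −0.5 × (0.7588 + (-0.7063)) = -0.02625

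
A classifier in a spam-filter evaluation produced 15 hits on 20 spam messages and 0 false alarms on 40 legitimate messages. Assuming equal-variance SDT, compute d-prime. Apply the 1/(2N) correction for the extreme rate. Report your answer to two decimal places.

The false-alarm rate is 0/40 = 0, so apply the 1/(2N) correction: FA → 1/(2·40) = 0.01250.
z(H) = z(0.75000) = 0.674
z(FA) = z(0.01250) = -2.241
d' = 0.674 − (-2.241) = 2.915

d-prime = 2.92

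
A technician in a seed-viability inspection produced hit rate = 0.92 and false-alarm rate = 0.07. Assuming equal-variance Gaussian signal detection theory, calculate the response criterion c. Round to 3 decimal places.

c = 0.035

z(H) = 1.4051
z(FA) = -1.4758
c = −½·[z(H) + z(FA)] = −0.5 × (1.4051 + (-1.4758)) = 0.03535
c > 0: the technician has a conservative response bias.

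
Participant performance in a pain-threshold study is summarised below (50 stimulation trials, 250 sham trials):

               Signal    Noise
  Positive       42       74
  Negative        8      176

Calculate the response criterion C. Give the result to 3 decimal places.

C = -0.229

H = 42/50 = 0.8400
FA = 74/250 = 0.2960
z(H) = 0.9945
z(FA) = -0.5359
c = −½·[z(H) + z(FA)] = −0.5 × (0.9945 + (-0.5359)) = -0.2293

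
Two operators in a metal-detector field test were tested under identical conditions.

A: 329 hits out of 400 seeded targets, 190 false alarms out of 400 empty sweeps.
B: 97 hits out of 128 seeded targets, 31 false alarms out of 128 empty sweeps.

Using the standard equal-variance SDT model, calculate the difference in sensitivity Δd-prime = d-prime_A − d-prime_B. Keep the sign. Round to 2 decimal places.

A: z(0.8225) = 0.925, z(0.4750) = -0.063, d' = 0.988
B: z(0.7578) = 0.699, z(0.2422) = -0.699, d' = 1.398
Δd' = d'_A − d'_B = 0.988 − 1.398 = -0.410
B has the higher sensitivity.

Δd-prime = -0.41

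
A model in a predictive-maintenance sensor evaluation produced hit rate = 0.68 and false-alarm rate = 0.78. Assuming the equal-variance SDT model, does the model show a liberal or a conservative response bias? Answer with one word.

z(H) = 0.468, z(FA) = 0.772
c = −½·(z(H) + z(FA)) = -0.620
c < 0 → liberal criterion (biased toward responding “yes”).

liberal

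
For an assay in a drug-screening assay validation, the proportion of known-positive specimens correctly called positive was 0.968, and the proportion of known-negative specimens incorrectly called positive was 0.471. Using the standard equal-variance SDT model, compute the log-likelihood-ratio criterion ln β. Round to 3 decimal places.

z(0.968) = 1.8522, z(0.471) = -0.0728
ln β = −½·[z(H)² − z(FA)²] = −0.5 × (3.4306 − 0.0053) = -1.71265

ln β = -1.713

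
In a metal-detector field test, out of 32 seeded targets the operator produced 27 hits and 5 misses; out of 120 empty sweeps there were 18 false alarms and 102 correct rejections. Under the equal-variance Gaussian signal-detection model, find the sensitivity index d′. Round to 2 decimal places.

H = 27/32 = 0.8438
FA = 18/120 = 0.1500
z(0.8438) = 1.010, z(0.1500) = -1.036
d' = z(H) − z(FA) = 1.010 − (-1.036) = 2.046

d′ = 2.05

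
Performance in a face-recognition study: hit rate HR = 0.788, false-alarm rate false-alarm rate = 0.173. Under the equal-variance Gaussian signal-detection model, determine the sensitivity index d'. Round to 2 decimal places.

Φ⁻¹(H) = Φ⁻¹(0.788) = 0.7995
Φ⁻¹(FA) = Φ⁻¹(0.173) = -0.9424
d' = z(H) − z(FA) = 0.7995 − (-0.9424) = 1.7419

d' = 1.74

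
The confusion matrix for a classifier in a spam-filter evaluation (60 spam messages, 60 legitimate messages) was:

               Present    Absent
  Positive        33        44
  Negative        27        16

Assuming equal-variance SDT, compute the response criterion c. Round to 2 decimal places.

H = 33/60 = 0.5500
FA = 44/60 = 0.7333
z(H) = z(0.5500) = 0.1257
z(FA) = z(0.7333) = 0.6228
c = −½·[z(H) + z(FA)] = −0.5 × (0.1257 + 0.6228) = -0.37425
c < 0: the classifier has a liberal response bias.

c = -0.37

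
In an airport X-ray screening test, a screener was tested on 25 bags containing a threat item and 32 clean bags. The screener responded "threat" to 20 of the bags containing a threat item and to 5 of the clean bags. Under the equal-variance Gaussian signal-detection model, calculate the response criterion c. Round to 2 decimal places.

c = 0.08

H = 20/25 = 0.8000
FA = 5/32 = 0.1562
z(H) = z(0.8000) = 0.842
z(FA) = z(0.1562) = -1.010
c = −½·[z(H) + z(FA)] = −0.5 × (0.842 + (-1.010)) = 0.084
c > 0: the screener has a conservative response bias.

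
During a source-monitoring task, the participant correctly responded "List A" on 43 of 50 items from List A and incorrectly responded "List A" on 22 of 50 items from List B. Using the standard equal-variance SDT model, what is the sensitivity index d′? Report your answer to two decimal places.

H = 43/50 = 0.8600
FA = 22/50 = 0.4400
z(H) = 1.0803
z(FA) = -0.1510
d' = z(H) − z(FA) = 1.0803 − (-0.1510) = 1.2313

d′ = 1.23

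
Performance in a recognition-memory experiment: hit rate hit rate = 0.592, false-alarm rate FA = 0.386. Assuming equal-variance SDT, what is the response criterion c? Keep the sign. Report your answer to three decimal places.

z(H) = z(0.592) = 0.2327
z(FA) = z(0.386) = -0.2898
c = −½·[z(H) + z(FA)] = −0.5 × (0.2327 + (-0.2898)) = 0.02855

c = 0.029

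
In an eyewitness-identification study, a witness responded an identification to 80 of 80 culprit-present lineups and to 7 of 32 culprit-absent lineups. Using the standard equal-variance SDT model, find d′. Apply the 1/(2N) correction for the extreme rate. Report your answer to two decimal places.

The hit rate is 80/80 = 1, so apply the 1/(2N) correction: H → 1 − 1/(2·80) = 0.99375.
z(H) = z(0.99375) = 2.498
z(FA) = z(0.21875) = -0.776
d' = 2.498 − (-0.776) = 3.274

d′ = 3.27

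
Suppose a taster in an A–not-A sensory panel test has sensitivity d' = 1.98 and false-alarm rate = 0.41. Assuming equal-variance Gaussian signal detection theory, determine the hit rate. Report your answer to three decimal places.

hit rate = 0.960

z(false-alarm rate) = z(0.41) = -0.2275
z(H) = z(FA) + d' = -0.2275 + 1.98 = 1.7525
hit rate = Φ(1.7525) = 0.9602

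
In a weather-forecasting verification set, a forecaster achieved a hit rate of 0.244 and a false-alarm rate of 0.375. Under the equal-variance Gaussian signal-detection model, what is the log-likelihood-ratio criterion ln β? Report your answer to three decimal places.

ln β = -0.190

z(H) = -0.6935
z(FA) = -0.3186
ln β = −½·[z(H)² − z(FA)²] = −0.5 × (0.4809 − 0.1015) = -0.1897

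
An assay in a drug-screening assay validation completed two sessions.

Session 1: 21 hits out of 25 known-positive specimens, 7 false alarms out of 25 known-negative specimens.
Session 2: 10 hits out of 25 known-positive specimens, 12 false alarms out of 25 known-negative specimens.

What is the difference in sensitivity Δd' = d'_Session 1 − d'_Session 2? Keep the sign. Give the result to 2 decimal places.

Session 1: z(0.8400) = 0.994, z(0.2800) = -0.583, d' = 1.577
Session 2: z(0.4000) = -0.253, z(0.4800) = -0.050, d' = -0.203
Δd' = d'_Session 1 − d'_Session 2 = 1.577 − (-0.203) = 1.780
Session 1 has the higher sensitivity.

Δd' = 1.78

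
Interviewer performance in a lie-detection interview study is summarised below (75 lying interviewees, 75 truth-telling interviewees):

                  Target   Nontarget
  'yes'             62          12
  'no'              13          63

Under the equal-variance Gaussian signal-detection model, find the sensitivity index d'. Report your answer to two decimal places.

d' = 1.94

H = 62/75 = 0.8267
FA = 12/75 = 0.1600
z(0.8267) = 0.9412, z(0.1600) = -0.9945
d' = z(H) − z(FA) = 0.9412 − (-0.9945) = 1.9357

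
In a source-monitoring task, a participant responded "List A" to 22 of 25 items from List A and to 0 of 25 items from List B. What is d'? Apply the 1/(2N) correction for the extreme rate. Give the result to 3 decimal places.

The false-alarm rate is 0/25 = 0, so apply the 1/(2N) correction: FA → 1/(2·25) = 0.02000.
z(H) = z(0.88000) = 1.1750
z(FA) = z(0.02000) = -2.0537
d' = 1.1750 − (-2.0537) = 3.2287

d' = 3.229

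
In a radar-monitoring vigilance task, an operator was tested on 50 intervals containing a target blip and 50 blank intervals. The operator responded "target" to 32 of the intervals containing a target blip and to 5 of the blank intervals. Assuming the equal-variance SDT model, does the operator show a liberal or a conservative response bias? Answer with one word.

z(H) = 0.358, z(FA) = -1.282
c = −½·(z(H) + z(FA)) = 0.462
c > 0 → conservative criterion (biased toward responding “no”).

conservative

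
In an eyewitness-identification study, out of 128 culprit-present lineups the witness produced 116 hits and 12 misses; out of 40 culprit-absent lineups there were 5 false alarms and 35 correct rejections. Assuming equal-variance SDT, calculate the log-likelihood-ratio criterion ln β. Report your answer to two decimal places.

ln β = -0.21

H = 116/128 = 0.9062
FA = 5/40 = 0.1250
z(H) = 1.318
z(FA) = -1.150
ln β = −½·[z(H)² − z(FA)²] = −0.5 × (1.737 − 1.323) = -0.207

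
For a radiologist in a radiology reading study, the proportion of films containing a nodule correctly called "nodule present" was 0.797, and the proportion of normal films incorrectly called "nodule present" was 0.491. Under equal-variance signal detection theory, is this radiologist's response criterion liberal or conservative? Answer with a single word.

liberal

z(H) = 0.831, z(FA) = -0.023
c = −½·(z(H) + z(FA)) = -0.404
c < 0 → liberal criterion (biased toward responding “yes”).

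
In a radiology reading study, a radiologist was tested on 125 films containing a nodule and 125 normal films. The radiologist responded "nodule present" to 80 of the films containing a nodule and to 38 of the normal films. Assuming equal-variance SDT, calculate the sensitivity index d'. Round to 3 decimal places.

d' = 0.871

H = 80/125 = 0.6400
FA = 38/125 = 0.3040
z(H) = 0.3585
z(FA) = -0.5129
d' = z(H) − z(FA) = 0.3585 − (-0.5129) = 0.8714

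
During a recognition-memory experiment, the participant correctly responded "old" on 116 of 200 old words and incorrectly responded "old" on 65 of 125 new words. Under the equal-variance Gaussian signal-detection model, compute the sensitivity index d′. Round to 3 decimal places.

d′ = 0.152

H = 116/200 = 0.5800
FA = 65/125 = 0.5200
Φ⁻¹(H) = 0.2019
Φ⁻¹(FA) = 0.0502
d' = z(H) − z(FA) = 0.2019 − 0.0502 = 0.1517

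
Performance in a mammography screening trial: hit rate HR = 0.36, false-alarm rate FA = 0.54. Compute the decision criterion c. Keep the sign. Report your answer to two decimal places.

z(H) = z(0.36) = -0.358
z(FA) = z(0.54) = 0.100
c = −½·[z(H) + z(FA)] = −0.5 × (-0.358 + 0.100) = 0.129
c > 0: the reader has a conservative response bias.

c = 0.13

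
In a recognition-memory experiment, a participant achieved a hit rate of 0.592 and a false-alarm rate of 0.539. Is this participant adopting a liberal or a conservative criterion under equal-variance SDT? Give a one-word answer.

z(H) = 0.233, z(FA) = 0.098
c = −½·(z(H) + z(FA)) = -0.1655
c < 0 → liberal criterion (biased toward responding “yes”).

liberal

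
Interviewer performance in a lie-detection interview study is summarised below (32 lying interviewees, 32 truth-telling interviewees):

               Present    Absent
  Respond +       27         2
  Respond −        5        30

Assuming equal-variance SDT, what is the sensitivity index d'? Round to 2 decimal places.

H = 27/32 = 0.8438
FA = 2/32 = 0.0625
z(0.8438) = 1.0102, z(0.0625) = -1.5341
d' = z(H) − z(FA) = 1.0102 − (-1.5341) = 2.5443

d' = 2.54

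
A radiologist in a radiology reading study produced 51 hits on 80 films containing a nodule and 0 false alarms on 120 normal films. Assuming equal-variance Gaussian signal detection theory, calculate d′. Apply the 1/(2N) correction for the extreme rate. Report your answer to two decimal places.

d′ = 2.99

The false-alarm rate is 0/120 = 0, so apply the 1/(2N) correction: FA → 1/(2·120) = 0.00417.
z(H) = z(0.63750) = 0.352
z(FA) = z(0.00417) = -2.638
d' = 0.352 − (-2.638) = 2.990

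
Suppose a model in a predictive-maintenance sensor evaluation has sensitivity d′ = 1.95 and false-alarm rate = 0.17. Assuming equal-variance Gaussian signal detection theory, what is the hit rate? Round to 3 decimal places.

hit rate = 0.840

z(false-alarm rate) = z(0.17) = -0.9542
z(H) = z(FA) + d' = -0.9542 + 1.95 = 0.9958
hit rate = Φ(0.9958) = 0.8403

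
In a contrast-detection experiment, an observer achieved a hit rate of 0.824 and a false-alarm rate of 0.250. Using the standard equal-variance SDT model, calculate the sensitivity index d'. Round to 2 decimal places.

z(H) = 0.931
z(FA) = -0.674
d' = z(H) − z(FA) = 0.931 − (-0.674) = 1.605

d' = 1.61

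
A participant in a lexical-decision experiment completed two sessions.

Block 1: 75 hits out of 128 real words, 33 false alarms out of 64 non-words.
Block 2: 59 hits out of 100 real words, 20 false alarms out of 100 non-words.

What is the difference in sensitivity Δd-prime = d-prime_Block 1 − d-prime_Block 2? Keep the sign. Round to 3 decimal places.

Δd-prime = -0.891

Block 1: z(0.5859) = 0.2170, z(0.5156) = 0.0391, d' = 0.1779
Block 2: z(0.5900) = 0.2275, z(0.2000) = -0.8416, d' = 1.0691
Δd' = d'_Block 1 − d'_Block 2 = 0.1779 − 1.0691 = -0.8912
Block 2 has the higher sensitivity.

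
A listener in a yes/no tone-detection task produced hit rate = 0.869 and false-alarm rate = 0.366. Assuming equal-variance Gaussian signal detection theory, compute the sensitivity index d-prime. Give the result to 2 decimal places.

Φ⁻¹(H) = 1.122
Φ⁻¹(FA) = -0.342
d' = z(H) − z(FA) = 1.122 − (-0.342) = 1.464

d-prime = 1.46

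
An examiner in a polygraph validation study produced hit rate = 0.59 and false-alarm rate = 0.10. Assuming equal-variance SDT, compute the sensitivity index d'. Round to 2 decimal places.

d' = 1.51

z(H) = z(0.59) = 0.228
z(FA) = z(0.10) = -1.282
d' = z(H) − z(FA) = 0.228 − (-1.282) = 1.510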